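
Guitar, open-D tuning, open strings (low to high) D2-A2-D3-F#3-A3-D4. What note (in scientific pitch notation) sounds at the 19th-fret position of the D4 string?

Each fret is one semitone, so D4 + 19 = A5.

A5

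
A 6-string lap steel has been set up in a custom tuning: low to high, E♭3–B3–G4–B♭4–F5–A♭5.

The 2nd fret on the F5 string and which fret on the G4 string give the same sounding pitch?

F5 at fret 2 is F5 + 2 semitones = G5.
The open G4 string is 10 semitones below the open F5, so the same pitch on the G4 string lies at fret 2 + 10 = 12.

12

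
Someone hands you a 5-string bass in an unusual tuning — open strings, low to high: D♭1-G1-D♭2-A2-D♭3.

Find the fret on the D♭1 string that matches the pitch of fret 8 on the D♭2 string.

D♭2 at fret 8 is D♭2 + 8 semitones = A2.
The open D♭1 string is 12 semitones below the open D♭2, so the same pitch on the D♭1 string lies at fret 8 + 12 = 20.

20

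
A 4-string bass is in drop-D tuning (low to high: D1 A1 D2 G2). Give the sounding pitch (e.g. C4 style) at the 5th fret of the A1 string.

D2

Each fret is one semitone, so A1 + 5 = D2.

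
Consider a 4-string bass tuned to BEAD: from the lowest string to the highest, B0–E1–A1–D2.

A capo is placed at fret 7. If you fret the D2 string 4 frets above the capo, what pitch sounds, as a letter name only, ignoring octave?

The capo raises the open D2 by 7 semitones to A2; fretting 4 more gives D2 + 7 + 4 = D2 + 11 semitones, landing on C#.

C#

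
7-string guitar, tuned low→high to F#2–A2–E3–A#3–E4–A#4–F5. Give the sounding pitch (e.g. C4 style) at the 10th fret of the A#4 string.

G#5

A#4 is MIDI 70. Adding 10 gives 80, which is G#5.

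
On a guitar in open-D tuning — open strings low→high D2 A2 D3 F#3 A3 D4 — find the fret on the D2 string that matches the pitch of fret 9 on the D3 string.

21

D3 at fret 9 is D3 + 9 semitones = B3.
The open D2 string is 12 semitones below the open D3, so the same pitch on the D2 string lies at fret 9 + 12 = 21.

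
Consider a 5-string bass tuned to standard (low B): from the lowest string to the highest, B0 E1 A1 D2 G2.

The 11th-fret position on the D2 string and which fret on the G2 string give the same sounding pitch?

D2 at fret 11 is D2 + 11 semitones = C#3.
The open G2 string is 5 semitones above the open D2, so the same pitch on the G2 string lies at fret 11 − 5 = 6.

6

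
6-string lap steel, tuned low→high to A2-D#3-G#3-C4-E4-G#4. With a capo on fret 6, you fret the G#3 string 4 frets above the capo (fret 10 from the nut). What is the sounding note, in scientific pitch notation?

F#4

The capo raises the open G#3 by 6 semitones to D4; fretting 4 more gives G#3 + 6 + 4 = G#3 + 10 semitones = F#4.
(Also written Gb.)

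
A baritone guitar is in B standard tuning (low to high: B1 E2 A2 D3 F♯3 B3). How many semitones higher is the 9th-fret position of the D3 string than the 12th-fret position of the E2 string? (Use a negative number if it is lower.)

D3 at fret 9 → B3 (MIDI 59); E2 at fret 12 → E3 (MIDI 52).
59 − 52 = 7, so the two pitches are 7 semitones apart.

7 semitones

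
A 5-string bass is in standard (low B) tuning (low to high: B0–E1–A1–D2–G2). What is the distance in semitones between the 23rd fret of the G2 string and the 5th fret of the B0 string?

G2 at fret 23 → F♯4 (MIDI 66); B0 at fret 5 → E1 (MIDI 28).
66 − 28 = 38, so the two pitches are 38 semitones apart, with F♯4 the higher.

38 semitones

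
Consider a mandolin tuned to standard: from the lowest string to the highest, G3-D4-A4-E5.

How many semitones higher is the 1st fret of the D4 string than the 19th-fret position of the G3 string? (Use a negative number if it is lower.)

D4 at fret 1 → D#4 (MIDI 63); G3 at fret 19 → D5 (MIDI 74).
63 − 74 = -11, so the two pitches are 11 semitones apart.

-11 semitones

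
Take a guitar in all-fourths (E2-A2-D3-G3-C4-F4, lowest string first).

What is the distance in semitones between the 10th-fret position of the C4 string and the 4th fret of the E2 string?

26 semitones

C4 at fret 10 → A#4 (MIDI 70); E2 at fret 4 → G#2 (MIDI 44).
70 − 44 = 26, so the two pitches are 26 semitones apart, with A#4 the higher.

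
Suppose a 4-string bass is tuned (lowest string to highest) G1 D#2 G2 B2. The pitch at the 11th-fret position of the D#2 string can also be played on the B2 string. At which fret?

3

D#2 at fret 11 is D#2 + 11 semitones = D3.
The open B2 string is 8 semitones above the open D#2, so the same pitch on the B2 string lies at fret 11 − 8 = 3.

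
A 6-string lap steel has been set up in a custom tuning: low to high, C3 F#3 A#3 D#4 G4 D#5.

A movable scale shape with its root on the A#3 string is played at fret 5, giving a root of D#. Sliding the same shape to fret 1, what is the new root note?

Moving from fret 5 to fret 1 shifts the root by -4 semitones.
D# down 4 semitones is B.

B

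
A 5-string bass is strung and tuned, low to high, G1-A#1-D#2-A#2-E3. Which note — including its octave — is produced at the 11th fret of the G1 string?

The open G1 string plus 11 semitones: G–G#–A–A#–…–E–F–F#.
The walk passes from B into C once, so the octave number goes from 1 to 2.
(Equivalently spelled Gb2.)

F#2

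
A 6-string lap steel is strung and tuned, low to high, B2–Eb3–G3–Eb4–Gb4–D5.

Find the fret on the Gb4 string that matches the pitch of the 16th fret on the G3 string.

G3 at fret 16 is G3 + 16 semitones = B4.
The open Gb4 string is 11 semitones above the open G3, so the same pitch on the Gb4 string lies at fret 16 − 11 = 5.

5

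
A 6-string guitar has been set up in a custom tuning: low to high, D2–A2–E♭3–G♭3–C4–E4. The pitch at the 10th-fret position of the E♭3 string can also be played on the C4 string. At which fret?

1

Fret 10 on E♭3 is MIDI 51 + 10 = 61 (D♭4). On the C4 string (open MIDI 60), that pitch is 61 − 60 = fret 1.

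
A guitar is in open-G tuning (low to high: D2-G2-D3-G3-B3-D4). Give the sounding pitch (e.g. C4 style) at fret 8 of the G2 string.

G2 is MIDI 43. Adding 8 gives 51, which is D#3.

D#3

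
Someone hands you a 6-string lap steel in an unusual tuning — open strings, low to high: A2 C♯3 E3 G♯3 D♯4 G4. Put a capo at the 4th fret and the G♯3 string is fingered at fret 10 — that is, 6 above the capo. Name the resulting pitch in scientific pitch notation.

F♯4

The capo raises the open G♯3 by 4 semitones to C4; fretting 6 more gives G♯3 + 4 + 6 = G♯3 + 10 semitones = F♯4.
(Also written G♭.)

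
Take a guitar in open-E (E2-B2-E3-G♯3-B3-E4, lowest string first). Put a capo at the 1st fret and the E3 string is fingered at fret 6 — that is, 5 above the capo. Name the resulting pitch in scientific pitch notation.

The capo raises the open E3 by 1 semitone to F3; fretting 5 more gives E3 + 1 + 5 = E3 + 6 semitones = A♯3.

A♯3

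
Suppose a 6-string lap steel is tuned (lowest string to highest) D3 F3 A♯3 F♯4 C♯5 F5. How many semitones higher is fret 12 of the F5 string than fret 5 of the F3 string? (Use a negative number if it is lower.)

F5 at fret 12 → F6 (MIDI 89); F3 at fret 5 → A♯3 (MIDI 58).
89 − 58 = 31, so the two pitches are 31 semitones apart.

31 semitones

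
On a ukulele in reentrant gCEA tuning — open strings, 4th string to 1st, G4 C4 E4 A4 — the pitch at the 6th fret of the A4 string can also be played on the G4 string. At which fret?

8

A4 at fret 6 is A4 + 6 semitones = D#5.
The open G4 string is 2 semitones below the open A4, so the same pitch on the G4 string lies at fret 6 + 2 = 8.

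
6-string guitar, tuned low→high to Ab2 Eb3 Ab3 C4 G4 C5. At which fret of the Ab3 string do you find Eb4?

Eb4 is 7 semitones above the open Ab3 (Ab–A–Bb–B–C–Db–D–Eb), so it sits at fret 7.

7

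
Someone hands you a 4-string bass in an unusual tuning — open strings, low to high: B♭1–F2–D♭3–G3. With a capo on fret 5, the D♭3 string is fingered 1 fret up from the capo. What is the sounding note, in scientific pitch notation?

The capo raises the open D♭3 by 5 semitones to G♭3; fretting 1 more gives D♭3 + 5 + 1 = D♭3 + 6 semitones = G3.

G3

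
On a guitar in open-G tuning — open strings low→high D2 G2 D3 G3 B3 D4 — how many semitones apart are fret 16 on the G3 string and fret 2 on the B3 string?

10 semitones

G3 at fret 16 → B4 (MIDI 71); B3 at fret 2 → C#4 (MIDI 61).
71 − 61 = 10, so the two pitches are 10 semitones apart, with B4 the higher.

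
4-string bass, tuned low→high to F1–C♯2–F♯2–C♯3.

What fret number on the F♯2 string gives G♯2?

G♯2 is 2 semitones above the open F♯2 (F#–G–G#), so it sits at fret 2.

2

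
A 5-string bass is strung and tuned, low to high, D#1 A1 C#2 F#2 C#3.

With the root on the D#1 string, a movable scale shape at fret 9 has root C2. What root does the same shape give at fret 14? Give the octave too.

F2

Moving from fret 9 to fret 14 shifts the root by 5 semitones.
C2 up 5 semitones is F2.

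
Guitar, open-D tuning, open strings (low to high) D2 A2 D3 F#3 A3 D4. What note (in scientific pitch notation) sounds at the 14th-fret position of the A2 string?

B3

Each fret is one semitone, so A2 + 14 = B3.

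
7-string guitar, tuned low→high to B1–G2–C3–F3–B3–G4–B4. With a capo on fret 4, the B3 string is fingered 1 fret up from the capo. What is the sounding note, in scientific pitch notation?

The capo raises the open B3 by 4 semitones to D#4; fretting 1 more gives B3 + 4 + 1 = B3 + 5 semitones = E4.

E4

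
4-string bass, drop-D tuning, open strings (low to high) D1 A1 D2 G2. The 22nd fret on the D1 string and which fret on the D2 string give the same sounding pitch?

D1 at fret 22 is D1 + 22 semitones = C3.
The open D2 string is 12 semitones above the open D1, so the same pitch on the D2 string lies at fret 22 − 12 = 10.

10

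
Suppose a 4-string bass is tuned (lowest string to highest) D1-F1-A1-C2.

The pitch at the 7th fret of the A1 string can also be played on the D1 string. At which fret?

14

A1 at fret 7 is A1 + 7 semitones = E2.
The open D1 string is 7 semitones below the open A1, so the same pitch on the D1 string lies at fret 7 + 7 = 14.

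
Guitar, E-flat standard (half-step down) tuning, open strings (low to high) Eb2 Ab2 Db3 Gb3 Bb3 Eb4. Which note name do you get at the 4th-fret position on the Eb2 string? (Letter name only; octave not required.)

G

Each fret is one semitone, so Eb2 + 4 = G.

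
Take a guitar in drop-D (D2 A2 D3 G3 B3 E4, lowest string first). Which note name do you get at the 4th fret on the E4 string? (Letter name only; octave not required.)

The open E4 string plus 4 semitones: E–F–F#–G–G#.
(Equivalently spelled A♭.)

G♯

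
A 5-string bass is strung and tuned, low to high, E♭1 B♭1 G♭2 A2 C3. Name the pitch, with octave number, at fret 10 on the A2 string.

A2 is MIDI 45. Adding 10 gives 55, which is G3.

G3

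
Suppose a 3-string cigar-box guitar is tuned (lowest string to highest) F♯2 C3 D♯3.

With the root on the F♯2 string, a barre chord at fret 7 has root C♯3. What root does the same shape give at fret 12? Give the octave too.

F♯3

Moving from fret 7 to fret 12 shifts the root by 5 semitones.
C♯3 up 5 semitones is F♯3.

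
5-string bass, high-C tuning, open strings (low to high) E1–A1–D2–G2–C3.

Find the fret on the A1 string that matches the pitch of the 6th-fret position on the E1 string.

E1 at fret 6 is E1 + 6 semitones = A#1.
The open A1 string is 5 semitones above the open E1, so the same pitch on the A1 string lies at fret 6 − 5 = 1.

1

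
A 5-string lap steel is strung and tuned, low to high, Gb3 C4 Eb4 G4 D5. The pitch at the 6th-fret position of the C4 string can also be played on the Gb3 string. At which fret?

12

C4 at fret 6 is C4 + 6 semitones = Gb4.
The open Gb3 string is 6 semitones below the open C4, so the same pitch on the Gb3 string lies at fret 6 + 6 = 12.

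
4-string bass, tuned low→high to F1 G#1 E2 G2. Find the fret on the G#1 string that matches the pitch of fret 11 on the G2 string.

G2 at fret 11 is G2 + 11 semitones = F#3.
The open G#1 string is 11 semitones below the open G2, so the same pitch on the G#1 string lies at fret 11 + 11 = 22.

22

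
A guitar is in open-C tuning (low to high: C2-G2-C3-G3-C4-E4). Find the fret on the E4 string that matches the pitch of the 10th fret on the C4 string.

6

C4 at fret 10 is C4 + 10 semitones = A♯4.
The open E4 string is 4 semitones above the open C4, so the same pitch on the E4 string lies at fret 10 − 4 = 6.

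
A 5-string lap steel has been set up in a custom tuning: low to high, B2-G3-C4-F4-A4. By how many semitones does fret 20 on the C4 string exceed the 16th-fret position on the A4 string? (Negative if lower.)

-5 semitones

C4 at fret 20 → G#5 (MIDI 80); A4 at fret 16 → C#6 (MIDI 85).
80 − 85 = -5, so the two pitches are 5 semitones apart.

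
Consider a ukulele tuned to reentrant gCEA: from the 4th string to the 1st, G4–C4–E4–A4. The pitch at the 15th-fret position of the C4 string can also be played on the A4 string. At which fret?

Fret 15 on C4 is MIDI 60 + 15 = 75 (D#5). On the A4 string (open MIDI 69), that pitch is 75 − 69 = fret 6.

6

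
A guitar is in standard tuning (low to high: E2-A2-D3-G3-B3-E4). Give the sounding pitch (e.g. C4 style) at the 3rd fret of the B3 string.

D4

The open B3 string plus 3 semitones: B–C–C#–D.
The walk passes from B into C once, so the octave number goes from 3 to 4.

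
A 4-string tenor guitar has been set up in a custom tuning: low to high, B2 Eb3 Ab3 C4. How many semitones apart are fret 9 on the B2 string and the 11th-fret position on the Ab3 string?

11 semitones

B2 at fret 9 → Ab3 (MIDI 56); Ab3 at fret 11 → G4 (MIDI 67).
56 − 67 = -11, so the two pitches are 11 semitones apart, with G4 the higher.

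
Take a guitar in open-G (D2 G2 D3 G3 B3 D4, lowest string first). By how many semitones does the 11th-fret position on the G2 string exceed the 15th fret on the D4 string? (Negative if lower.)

G2 at fret 11 → F#3 (MIDI 54); D4 at fret 15 → F5 (MIDI 77).
54 − 77 = -23, so the two pitches are 23 semitones apart.

-23 semitones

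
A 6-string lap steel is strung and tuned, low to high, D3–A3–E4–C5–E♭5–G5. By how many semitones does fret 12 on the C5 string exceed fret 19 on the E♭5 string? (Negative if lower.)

-10 semitones

C5 at fret 12 → C6 (MIDI 84); E♭5 at fret 19 → B♭6 (MIDI 94).
84 − 94 = -10, so the two pitches are 10 semitones apart.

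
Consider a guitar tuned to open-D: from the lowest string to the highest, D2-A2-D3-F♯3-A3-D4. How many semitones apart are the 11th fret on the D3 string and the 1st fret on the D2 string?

D3 at fret 11 → C♯4 (MIDI 61); D2 at fret 1 → D♯2 (MIDI 39).
61 − 39 = 22, so the two pitches are 22 semitones apart, with C♯4 the higher.

22 semitones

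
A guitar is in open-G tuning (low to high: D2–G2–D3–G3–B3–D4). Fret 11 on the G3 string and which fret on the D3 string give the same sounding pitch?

16

Fret 11 on G3 is MIDI 55 + 11 = 66 (F#4). On the D3 string (open MIDI 50), that pitch is 66 − 50 = fret 16.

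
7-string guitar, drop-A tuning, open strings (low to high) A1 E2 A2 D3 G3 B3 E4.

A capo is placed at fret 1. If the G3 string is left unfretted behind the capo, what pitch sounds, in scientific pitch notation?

G♯3

The capo raises the open G3 by 1 semitone to G♯3; fretting 0 more gives G3 + 1 + 0 = G3 + 1 semitone = G♯3.
(Also written A♭.)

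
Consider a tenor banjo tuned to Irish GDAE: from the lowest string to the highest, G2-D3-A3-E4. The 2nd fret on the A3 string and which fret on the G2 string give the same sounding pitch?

16

Fret 2 on A3 is MIDI 57 + 2 = 59 (B3). On the G2 string (open MIDI 43), that pitch is 59 − 43 = fret 16.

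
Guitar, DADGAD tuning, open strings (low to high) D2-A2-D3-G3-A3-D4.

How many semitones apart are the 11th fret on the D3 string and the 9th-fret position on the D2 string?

14 semitones

D3 at fret 11 → C♯4 (MIDI 61); D2 at fret 9 → B2 (MIDI 47).
61 − 47 = 14, so the two pitches are 14 semitones apart, with C♯4 the higher.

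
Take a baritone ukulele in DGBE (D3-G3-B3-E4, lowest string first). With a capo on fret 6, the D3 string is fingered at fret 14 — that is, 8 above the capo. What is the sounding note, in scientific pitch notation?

E4

The capo raises the open D3 by 6 semitones to G#3; fretting 8 more gives D3 + 6 + 8 = D3 + 14 semitones = E4.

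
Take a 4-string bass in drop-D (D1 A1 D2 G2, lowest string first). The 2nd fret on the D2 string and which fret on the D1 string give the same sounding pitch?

Fret 2 on D2 is MIDI 38 + 2 = 40 (E2). On the D1 string (open MIDI 26), that pitch is 40 − 26 = fret 14.

14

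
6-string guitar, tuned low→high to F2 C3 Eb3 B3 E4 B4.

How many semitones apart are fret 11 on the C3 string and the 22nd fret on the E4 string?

C3 at fret 11 → B3 (MIDI 59); E4 at fret 22 → D6 (MIDI 86).
59 − 86 = -27, so the two pitches are 27 semitones apart, with D6 the higher.

27 semitones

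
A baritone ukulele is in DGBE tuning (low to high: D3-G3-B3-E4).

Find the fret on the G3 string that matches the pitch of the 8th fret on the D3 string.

Fret 8 on D3 is MIDI 50 + 8 = 58 (A♯3). On the G3 string (open MIDI 55), that pitch is 58 − 55 = fret 3.

3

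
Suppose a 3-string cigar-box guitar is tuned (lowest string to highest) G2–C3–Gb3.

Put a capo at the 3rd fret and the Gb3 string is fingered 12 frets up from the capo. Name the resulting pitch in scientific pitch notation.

A4

The capo raises the open Gb3 by 3 semitones to A3; fretting 12 more gives Gb3 + 3 + 12 = Gb3 + 15 semitones = A4.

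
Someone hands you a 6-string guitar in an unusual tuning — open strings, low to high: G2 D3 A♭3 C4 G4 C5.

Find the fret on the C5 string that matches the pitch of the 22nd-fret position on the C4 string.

10

Fret 22 on C4 is MIDI 60 + 22 = 82 (B♭5). On the C5 string (open MIDI 72), that pitch is 82 − 72 = fret 10.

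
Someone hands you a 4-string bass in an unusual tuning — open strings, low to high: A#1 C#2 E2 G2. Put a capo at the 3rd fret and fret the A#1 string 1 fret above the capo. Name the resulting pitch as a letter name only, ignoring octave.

D

The capo raises the open A#1 by 3 semitones to C#2; fretting 1 more gives A#1 + 3 + 1 = A#1 + 4 semitones, landing on D.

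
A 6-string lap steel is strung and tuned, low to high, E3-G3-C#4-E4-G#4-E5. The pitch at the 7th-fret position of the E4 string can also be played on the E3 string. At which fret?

Fret 7 on E4 is MIDI 64 + 7 = 71 (B4). On the E3 string (open MIDI 52), that pitch is 71 − 52 = fret 19.

19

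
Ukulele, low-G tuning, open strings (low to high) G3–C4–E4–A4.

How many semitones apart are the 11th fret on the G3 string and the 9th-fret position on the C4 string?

3 semitones

G3 at fret 11 → F#4 (MIDI 66); C4 at fret 9 → A4 (MIDI 69).
66 − 69 = -3, so the two pitches are 3 semitones apart, with A4 the higher.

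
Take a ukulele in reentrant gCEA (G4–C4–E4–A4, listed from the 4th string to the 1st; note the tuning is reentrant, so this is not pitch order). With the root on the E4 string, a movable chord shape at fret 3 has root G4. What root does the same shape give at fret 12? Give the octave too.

Moving from fret 3 to fret 12 shifts the root by 9 semitones.
G4 up 9 semitones is E5.

E5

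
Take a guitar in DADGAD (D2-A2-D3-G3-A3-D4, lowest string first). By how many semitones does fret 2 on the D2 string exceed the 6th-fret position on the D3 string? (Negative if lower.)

D2 at fret 2 → E2 (MIDI 40); D3 at fret 6 → G#3 (MIDI 56).
40 − 56 = -16, so the two pitches are 16 semitones apart.

-16 semitones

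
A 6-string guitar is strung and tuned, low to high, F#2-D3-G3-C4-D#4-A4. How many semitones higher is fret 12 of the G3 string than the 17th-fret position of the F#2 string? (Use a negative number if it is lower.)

8 semitones

G3 at fret 12 → G4 (MIDI 67); F#2 at fret 17 → B3 (MIDI 59).
67 − 59 = 8, so the two pitches are 8 semitones apart.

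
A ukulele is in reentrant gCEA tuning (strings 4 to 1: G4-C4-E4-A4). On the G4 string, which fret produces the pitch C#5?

C#5 is 6 semitones above the open G4 (G–G#–A–A#–B–C–C#), so it sits at fret 6.

6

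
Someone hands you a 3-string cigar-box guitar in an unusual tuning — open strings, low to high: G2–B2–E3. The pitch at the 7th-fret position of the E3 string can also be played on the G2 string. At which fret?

16

E3 at fret 7 is E3 + 7 semitones = B3.
The open G2 string is 9 semitones below the open E3, so the same pitch on the G2 string lies at fret 7 + 9 = 16.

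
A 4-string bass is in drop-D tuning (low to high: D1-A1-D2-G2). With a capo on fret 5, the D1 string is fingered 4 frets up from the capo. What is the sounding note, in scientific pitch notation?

B1

The capo raises the open D1 by 5 semitones to G1; fretting 4 more gives D1 + 5 + 4 = D1 + 9 semitones = B1.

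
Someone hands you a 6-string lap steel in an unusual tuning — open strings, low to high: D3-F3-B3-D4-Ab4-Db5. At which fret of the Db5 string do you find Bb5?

Bb5 is 9 semitones above the open Db5 (Db–D–Eb–E–F–Gb–G–Ab–A–Bb), so it sits at fret 9.

9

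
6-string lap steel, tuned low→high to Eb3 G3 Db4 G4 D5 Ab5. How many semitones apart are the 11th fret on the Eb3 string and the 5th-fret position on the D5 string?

Eb3 at fret 11 → D4 (MIDI 62); D5 at fret 5 → G5 (MIDI 79).
62 − 79 = -17, so the two pitches are 17 semitones apart, with G5 the higher.

17 semitones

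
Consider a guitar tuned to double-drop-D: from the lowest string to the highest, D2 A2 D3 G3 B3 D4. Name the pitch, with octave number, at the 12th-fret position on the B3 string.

B4

The open B3 string plus 12 semitones: B–C–C#–D–…–A–A#–B.
The walk passes from B into C once, so the octave number goes from 3 to 4.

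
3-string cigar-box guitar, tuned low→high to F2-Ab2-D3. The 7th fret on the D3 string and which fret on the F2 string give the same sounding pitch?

Fret 7 on D3 is MIDI 50 + 7 = 57 (A3). On the F2 string (open MIDI 41), that pitch is 57 − 41 = fret 16.

16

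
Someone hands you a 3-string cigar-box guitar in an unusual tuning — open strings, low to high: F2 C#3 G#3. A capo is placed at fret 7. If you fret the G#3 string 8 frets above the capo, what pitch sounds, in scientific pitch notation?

B4

The capo raises the open G#3 by 7 semitones to D#4; fretting 8 more gives G#3 + 7 + 8 = G#3 + 15 semitones = B4.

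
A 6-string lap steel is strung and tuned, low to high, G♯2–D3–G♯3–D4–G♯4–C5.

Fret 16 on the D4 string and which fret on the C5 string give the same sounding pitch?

6

Fret 16 on D4 is MIDI 62 + 16 = 78 (F♯5). On the C5 string (open MIDI 72), that pitch is 78 − 72 = fret 6.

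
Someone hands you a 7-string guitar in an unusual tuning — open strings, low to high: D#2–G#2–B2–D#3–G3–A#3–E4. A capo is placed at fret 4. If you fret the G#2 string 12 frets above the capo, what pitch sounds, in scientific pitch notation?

The capo raises the open G#2 by 4 semitones to C3; fretting 12 more gives G#2 + 4 + 12 = G#2 + 16 semitones = C4.

C4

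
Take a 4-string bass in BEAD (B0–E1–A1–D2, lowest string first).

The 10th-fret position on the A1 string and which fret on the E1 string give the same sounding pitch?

A1 at fret 10 is A1 + 10 semitones = G2.
The open E1 string is 5 semitones below the open A1, so the same pitch on the E1 string lies at fret 10 + 5 = 15.

15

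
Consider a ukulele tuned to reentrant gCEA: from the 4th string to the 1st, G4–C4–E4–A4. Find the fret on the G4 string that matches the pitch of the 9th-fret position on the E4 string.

Fret 9 on E4 is MIDI 64 + 9 = 73 (C#5). On the G4 string (open MIDI 67), that pitch is 73 − 67 = fret 6.

6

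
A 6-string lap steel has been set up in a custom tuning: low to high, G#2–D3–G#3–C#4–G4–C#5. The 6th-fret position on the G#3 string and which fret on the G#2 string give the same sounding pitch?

Fret 6 on G#3 is MIDI 56 + 6 = 62 (D4). On the G#2 string (open MIDI 44), that pitch is 62 − 44 = fret 18.

18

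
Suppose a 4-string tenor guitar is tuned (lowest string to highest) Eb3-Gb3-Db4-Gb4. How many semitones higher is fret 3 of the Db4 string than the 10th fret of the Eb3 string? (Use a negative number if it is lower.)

Db4 at fret 3 → E4 (MIDI 64); Eb3 at fret 10 → Db4 (MIDI 61).
64 − 61 = 3, so the two pitches are 3 semitones apart.

3 semitones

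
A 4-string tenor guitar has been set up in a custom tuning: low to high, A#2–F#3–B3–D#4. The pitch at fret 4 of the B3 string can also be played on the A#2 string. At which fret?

17

Fret 4 on B3 is MIDI 59 + 4 = 63 (D#4). On the A#2 string (open MIDI 46), that pitch is 63 − 46 = fret 17.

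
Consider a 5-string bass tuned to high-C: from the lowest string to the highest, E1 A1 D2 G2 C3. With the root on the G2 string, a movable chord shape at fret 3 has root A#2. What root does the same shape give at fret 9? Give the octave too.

Moving from fret 3 to fret 9 shifts the root by 6 semitones.
A#2 up 6 semitones is E3.

E3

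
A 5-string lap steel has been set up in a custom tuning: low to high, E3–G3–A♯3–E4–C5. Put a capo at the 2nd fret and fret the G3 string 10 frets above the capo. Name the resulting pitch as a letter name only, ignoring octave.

G

The capo raises the open G3 by 2 semitones to A3; fretting 10 more gives G3 + 2 + 10 = G3 + 12 semitones, landing on G.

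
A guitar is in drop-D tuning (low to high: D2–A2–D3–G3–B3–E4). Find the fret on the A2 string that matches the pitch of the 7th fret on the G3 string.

Fret 7 on G3 is MIDI 55 + 7 = 62 (D4). On the A2 string (open MIDI 45), that pitch is 62 − 45 = fret 17.

17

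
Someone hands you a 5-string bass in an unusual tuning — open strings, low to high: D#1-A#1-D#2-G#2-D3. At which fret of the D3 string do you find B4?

B4 is 21 semitones above the open D3 (D–D#–E–F–…–A–A#–B), so it sits at fret 21.

21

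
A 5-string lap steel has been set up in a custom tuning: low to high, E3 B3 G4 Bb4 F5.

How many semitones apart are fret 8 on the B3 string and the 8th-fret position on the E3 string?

B3 at fret 8 → G4 (MIDI 67); E3 at fret 8 → C4 (MIDI 60).
67 − 60 = 7, so the two pitches are 7 semitones apart, with G4 the higher.

7 semitones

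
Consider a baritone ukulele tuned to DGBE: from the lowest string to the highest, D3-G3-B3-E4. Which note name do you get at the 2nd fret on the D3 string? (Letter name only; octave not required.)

The open D3 string plus 2 semitones: D–D#–E.

E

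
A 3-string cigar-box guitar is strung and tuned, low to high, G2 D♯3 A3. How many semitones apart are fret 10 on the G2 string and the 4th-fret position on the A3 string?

G2 at fret 10 → F3 (MIDI 53); A3 at fret 4 → C♯4 (MIDI 61).
53 − 61 = -8, so the two pitches are 8 semitones apart, with C♯4 the higher.

8 semitones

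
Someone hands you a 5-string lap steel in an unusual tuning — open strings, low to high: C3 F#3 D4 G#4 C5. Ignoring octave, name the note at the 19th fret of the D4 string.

A

The open D4 string plus 19 semitones: D–D#–E–F–…–G–G#–A.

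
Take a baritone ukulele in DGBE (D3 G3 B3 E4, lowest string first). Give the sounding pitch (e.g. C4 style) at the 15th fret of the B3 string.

D5

B3 is MIDI 59. Adding 15 gives 74, which is D5.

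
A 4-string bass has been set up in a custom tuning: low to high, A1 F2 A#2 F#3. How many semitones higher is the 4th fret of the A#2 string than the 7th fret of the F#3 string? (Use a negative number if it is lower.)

-11 semitones

A#2 at fret 4 → D3 (MIDI 50); F#3 at fret 7 → C#4 (MIDI 61).
50 − 61 = -11, so the two pitches are 11 semitones apart.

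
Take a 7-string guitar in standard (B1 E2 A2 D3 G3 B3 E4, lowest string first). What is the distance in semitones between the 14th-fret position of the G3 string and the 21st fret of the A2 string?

G3 at fret 14 → A4 (MIDI 69); A2 at fret 21 → F♯4 (MIDI 66).
69 − 66 = 3, so the two pitches are 3 semitones apart, with A4 the higher.

3 semitones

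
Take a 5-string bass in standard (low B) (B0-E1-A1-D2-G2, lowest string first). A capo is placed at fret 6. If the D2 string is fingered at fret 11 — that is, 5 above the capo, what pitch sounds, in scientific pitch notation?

C#3

The capo raises the open D2 by 6 semitones to G#2; fretting 5 more gives D2 + 6 + 5 = D2 + 11 semitones = C#3.
(Also written Db.)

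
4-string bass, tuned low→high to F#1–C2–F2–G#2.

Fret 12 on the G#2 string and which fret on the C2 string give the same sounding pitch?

20

G#2 at fret 12 is G#2 + 12 semitones = G#3.
The open C2 string is 8 semitones below the open G#2, so the same pitch on the C2 string lies at fret 12 + 8 = 20.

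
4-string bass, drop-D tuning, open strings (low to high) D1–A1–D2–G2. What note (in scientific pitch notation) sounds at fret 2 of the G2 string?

A2

Each fret is one semitone, so G2 + 2 = A2.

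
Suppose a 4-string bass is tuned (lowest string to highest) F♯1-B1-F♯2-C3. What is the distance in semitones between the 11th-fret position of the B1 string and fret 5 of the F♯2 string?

1 semitone

B1 at fret 11 → A♯2 (MIDI 46); F♯2 at fret 5 → B2 (MIDI 47).
46 − 47 = -1, so the two pitches are 1 semitone apart, with B2 the higher.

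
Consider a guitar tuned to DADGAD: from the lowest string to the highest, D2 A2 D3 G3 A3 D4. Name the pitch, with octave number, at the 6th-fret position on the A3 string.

A3 is MIDI 57. Adding 6 gives 63, which is D♯4.
(Equivalently spelled E♭4.)

D♯4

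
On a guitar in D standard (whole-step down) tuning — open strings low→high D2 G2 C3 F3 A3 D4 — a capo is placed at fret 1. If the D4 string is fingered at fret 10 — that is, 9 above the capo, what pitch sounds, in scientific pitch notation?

C5

The capo raises the open D4 by 1 semitone to D♯4; fretting 9 more gives D4 + 1 + 9 = D4 + 10 semitones = C5.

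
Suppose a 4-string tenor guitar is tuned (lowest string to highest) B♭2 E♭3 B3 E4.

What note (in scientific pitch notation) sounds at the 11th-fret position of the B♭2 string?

The open B♭2 string plus 11 semitones: Bb–B–C–Db–…–G–Ab–A.
The walk passes from B into C once, so the octave number goes from 2 to 3.

A3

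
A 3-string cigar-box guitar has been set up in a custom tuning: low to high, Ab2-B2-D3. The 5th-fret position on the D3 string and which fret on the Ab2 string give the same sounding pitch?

Fret 5 on D3 is MIDI 50 + 5 = 55 (G3). On the Ab2 string (open MIDI 44), that pitch is 55 − 44 = fret 11.

11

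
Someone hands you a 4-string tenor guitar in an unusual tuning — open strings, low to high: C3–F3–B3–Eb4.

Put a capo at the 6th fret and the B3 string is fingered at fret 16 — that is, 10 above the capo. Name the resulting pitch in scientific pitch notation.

The capo raises the open B3 by 6 semitones to F4; fretting 10 more gives B3 + 6 + 10 = B3 + 16 semitones = Eb5.
(Also written D#.)

Eb5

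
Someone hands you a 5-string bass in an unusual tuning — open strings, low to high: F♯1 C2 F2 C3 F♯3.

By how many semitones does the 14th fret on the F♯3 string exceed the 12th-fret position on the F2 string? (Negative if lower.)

15 semitones

F♯3 at fret 14 → G♯4 (MIDI 68); F2 at fret 12 → F3 (MIDI 53).
68 − 53 = 15, so the two pitches are 15 semitones apart.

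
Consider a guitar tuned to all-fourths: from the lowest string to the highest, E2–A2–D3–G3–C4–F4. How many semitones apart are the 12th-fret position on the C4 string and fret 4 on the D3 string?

C4 at fret 12 → C5 (MIDI 72); D3 at fret 4 → F♯3 (MIDI 54).
72 − 54 = 18, so the two pitches are 18 semitones apart, with C5 the higher.

18 semitones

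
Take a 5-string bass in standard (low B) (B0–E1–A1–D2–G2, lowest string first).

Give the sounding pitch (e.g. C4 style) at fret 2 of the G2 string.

The open G2 string plus 2 semitones: G–G#–A.
No B→C boundary is crossed, so the octave stays at 2.

A2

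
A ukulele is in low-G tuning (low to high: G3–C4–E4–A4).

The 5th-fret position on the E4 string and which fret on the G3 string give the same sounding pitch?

E4 at fret 5 is E4 + 5 semitones = A4.
The open G3 string is 9 semitones below the open E4, so the same pitch on the G3 string lies at fret 5 + 9 = 14.

14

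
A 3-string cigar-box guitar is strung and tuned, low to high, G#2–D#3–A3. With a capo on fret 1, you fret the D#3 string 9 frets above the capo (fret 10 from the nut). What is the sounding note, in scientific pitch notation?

The capo raises the open D#3 by 1 semitone to E3; fretting 9 more gives D#3 + 1 + 9 = D#3 + 10 semitones = C#4.
(Also written Db.)

C#4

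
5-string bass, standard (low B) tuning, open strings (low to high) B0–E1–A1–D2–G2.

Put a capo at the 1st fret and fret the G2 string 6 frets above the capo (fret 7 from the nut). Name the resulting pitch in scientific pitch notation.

The capo raises the open G2 by 1 semitone to G♯2; fretting 6 more gives G2 + 1 + 6 = G2 + 7 semitones = D3.

D3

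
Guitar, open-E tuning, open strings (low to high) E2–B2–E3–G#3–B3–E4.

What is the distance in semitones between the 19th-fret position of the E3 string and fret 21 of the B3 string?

9 semitones

E3 at fret 19 → B4 (MIDI 71); B3 at fret 21 → G#5 (MIDI 80).
71 − 80 = -9, so the two pitches are 9 semitones apart, with G#5 the higher.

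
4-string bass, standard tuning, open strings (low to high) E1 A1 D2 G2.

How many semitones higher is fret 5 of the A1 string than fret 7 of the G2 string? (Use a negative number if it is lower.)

-12 semitones

A1 at fret 5 → D2 (MIDI 38); G2 at fret 7 → D3 (MIDI 50).
38 − 50 = -12, so the two pitches are 12 semitones apart.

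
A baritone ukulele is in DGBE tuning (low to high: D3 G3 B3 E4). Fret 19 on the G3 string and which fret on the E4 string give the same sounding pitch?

10

Fret 19 on G3 is MIDI 55 + 19 = 74 (D5). On the E4 string (open MIDI 64), that pitch is 74 − 64 = fret 10.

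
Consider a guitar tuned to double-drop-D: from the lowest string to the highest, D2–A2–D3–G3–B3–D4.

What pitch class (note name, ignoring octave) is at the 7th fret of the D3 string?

Each fret is one semitone, so D3 + 7 = A.

A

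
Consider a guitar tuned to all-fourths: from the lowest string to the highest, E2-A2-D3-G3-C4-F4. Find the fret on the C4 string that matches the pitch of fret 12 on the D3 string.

D3 at fret 12 is D3 + 12 semitones = D4.
The open C4 string is 10 semitones above the open D3, so the same pitch on the C4 string lies at fret 12 − 10 = 2.

2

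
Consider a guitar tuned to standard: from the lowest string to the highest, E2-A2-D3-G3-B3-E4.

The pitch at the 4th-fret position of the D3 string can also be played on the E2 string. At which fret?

14

D3 at fret 4 is D3 + 4 semitones = F♯3.
The open E2 string is 10 semitones below the open D3, so the same pitch on the E2 string lies at fret 4 + 10 = 14.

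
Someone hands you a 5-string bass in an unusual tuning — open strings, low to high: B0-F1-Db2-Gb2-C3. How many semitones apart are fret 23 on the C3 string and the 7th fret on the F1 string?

35 semitones

C3 at fret 23 → B4 (MIDI 71); F1 at fret 7 → C2 (MIDI 36).
71 − 36 = 35, so the two pitches are 35 semitones apart, with B4 the higher.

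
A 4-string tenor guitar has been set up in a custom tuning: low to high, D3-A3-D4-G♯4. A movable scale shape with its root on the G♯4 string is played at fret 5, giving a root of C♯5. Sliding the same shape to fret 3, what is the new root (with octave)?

B4

Moving from fret 5 to fret 3 shifts the root by -2 semitones.
C♯5 down 2 semitones is B4.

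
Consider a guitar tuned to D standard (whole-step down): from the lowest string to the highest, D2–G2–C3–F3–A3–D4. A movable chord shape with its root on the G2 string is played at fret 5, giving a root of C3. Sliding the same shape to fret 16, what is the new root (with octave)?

Moving from fret 5 to fret 16 shifts the root by 11 semitones.
C3 up 11 semitones is B3.

B3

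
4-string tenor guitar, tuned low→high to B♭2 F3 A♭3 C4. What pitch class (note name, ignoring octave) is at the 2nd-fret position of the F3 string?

G

The open F3 string plus 2 semitones: F–Gb–G.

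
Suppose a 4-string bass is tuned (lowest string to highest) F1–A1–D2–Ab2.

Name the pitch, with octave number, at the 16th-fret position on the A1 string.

Db3

Each fret is one semitone, so A1 + 16 = Db3.
(Equivalently spelled C#3.)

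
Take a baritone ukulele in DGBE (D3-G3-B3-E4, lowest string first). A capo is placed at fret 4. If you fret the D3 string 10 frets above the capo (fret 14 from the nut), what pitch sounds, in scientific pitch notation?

E4

The capo raises the open D3 by 4 semitones to F#3; fretting 10 more gives D3 + 4 + 10 = D3 + 14 semitones = E4.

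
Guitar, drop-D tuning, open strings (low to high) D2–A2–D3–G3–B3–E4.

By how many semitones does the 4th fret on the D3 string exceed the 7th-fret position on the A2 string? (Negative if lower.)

D3 at fret 4 → F#3 (MIDI 54); A2 at fret 7 → E3 (MIDI 52).
54 − 52 = 2, so the two pitches are 2 semitones apart.

2 semitones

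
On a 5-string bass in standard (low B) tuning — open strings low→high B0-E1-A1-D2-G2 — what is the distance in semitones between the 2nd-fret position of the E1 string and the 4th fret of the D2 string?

E1 at fret 2 → F♯1 (MIDI 30); D2 at fret 4 → F♯2 (MIDI 42).
30 − 42 = -12, so the two pitches are 12 semitones apart, with F♯2 the higher.

12 semitones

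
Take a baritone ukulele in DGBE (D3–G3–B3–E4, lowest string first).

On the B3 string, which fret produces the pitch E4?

5

E4 is 5 semitones above the open B3 (B–C–C#–D–D#–E), so it sits at fret 5.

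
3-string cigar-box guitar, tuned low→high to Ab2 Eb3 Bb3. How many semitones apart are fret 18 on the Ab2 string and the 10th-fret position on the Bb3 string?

6 semitones

Ab2 at fret 18 → D4 (MIDI 62); Bb3 at fret 10 → Ab4 (MIDI 68).
62 − 68 = -6, so the two pitches are 6 semitones apart, with Ab4 the higher.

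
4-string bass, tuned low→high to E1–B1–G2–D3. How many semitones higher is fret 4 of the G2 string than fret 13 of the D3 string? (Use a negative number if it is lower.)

G2 at fret 4 → B2 (MIDI 47); D3 at fret 13 → D#4 (MIDI 63).
47 − 63 = -16, so the two pitches are 16 semitones apart.

-16 semitones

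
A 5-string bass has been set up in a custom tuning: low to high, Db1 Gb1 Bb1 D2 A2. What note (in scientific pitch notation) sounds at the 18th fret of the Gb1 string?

C3

Gb1 is MIDI 30. Adding 18 gives 48, which is C3.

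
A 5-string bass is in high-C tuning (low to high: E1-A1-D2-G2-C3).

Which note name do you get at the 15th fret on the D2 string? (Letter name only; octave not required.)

The open D2 string plus 15 semitones: D–D#–E–F–…–D#–E–F.

F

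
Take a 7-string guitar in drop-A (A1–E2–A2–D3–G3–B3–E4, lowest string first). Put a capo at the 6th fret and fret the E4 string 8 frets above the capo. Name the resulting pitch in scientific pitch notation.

The capo raises the open E4 by 6 semitones to A♯4; fretting 8 more gives E4 + 6 + 8 = E4 + 14 semitones = F♯5.
(Also written G♭.)

F♯5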